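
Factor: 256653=3^2*28517^1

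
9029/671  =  9029/671=13.46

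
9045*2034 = 18397530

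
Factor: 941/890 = 2^( - 1 )*5^(  -  1 )*89^( - 1)* 941^1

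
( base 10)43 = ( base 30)1d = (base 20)23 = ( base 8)53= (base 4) 223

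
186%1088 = 186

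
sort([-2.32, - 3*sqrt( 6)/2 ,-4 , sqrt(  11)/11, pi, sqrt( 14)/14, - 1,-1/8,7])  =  [ - 4,  -  3 *sqrt( 6)/2, -2.32, - 1,-1/8, sqrt( 14 ) /14,sqrt( 11)/11, pi,7 ]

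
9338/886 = 10 + 239/443 = 10.54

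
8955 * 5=44775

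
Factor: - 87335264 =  - 2^5*2729227^1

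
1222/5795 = 1222/5795  =  0.21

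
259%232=27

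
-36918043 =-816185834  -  - 779267791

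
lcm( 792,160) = 15840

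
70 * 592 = 41440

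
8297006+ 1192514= 9489520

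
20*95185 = 1903700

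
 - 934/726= - 467/363= -  1.29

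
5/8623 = 5/8623 = 0.00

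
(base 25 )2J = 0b1000101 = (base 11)63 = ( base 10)69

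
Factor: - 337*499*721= - 7^1*103^1*337^1*499^1 = - 121245523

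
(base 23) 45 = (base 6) 241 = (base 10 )97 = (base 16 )61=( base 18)57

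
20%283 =20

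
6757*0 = 0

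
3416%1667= 82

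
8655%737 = 548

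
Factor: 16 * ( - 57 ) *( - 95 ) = 2^4*3^1*5^1*19^2  =  86640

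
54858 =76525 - 21667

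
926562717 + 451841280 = 1378403997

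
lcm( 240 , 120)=240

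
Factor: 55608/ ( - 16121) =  - 7944/2303  =  -2^3*3^1*7^(-2)*47^ ( -1) *331^1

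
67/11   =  6 + 1/11 = 6.09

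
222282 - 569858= -347576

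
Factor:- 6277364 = - 2^2*59^1*67^1 * 397^1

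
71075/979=72 + 587/979 = 72.60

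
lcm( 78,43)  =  3354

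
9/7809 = 3/2603 = 0.00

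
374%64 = 54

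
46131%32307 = 13824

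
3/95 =3/95 = 0.03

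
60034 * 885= 53130090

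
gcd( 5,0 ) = 5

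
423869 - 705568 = -281699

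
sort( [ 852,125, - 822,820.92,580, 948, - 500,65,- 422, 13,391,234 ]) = [ - 822,-500, - 422,13,65,125, 234, 391,580,820.92, 852,  948 ]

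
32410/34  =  16205/17 = 953.24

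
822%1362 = 822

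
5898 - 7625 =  - 1727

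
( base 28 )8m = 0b11110110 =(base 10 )246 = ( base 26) 9c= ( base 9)303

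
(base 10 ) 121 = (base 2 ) 1111001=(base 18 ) 6d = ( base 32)3P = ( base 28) 49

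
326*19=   6194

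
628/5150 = 314/2575  =  0.12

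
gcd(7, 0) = 7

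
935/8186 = 935/8186  =  0.11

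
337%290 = 47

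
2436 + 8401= 10837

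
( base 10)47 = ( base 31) 1G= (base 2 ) 101111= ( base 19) 29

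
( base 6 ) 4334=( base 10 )994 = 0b1111100010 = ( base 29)158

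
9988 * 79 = 789052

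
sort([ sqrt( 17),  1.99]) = [1.99 , sqrt( 17 )]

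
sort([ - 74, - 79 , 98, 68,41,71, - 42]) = [- 79, - 74,-42,41, 68,71,98 ]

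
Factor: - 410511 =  - 3^1*193^1 * 709^1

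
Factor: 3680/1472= 2^(-1)*5^1 =5/2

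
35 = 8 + 27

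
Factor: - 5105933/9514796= - 2^( - 2 )*7^1*17^1*107^1*401^1 * 2378699^( - 1 ) 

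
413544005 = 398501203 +15042802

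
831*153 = 127143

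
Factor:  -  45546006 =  - 2^1*3^1*11^1*31^1*113^1*197^1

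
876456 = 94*9324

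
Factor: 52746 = 2^1*3^1*59^1*149^1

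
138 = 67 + 71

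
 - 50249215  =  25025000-75274215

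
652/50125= 652/50125 = 0.01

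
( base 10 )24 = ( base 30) o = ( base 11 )22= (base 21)13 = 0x18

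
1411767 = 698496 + 713271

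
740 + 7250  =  7990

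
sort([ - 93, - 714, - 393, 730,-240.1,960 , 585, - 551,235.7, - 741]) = [ - 741, - 714, - 551, - 393, - 240.1, -93, 235.7,585 , 730, 960] 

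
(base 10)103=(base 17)61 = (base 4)1213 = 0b1100111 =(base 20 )53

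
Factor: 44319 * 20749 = 919574931 = 3^1 * 11^1 * 17^1 * 79^1 * 20749^1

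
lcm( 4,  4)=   4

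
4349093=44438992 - 40089899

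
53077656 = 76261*696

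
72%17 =4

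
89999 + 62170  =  152169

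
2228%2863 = 2228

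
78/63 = 26/21 = 1.24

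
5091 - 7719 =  - 2628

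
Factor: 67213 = 67213^1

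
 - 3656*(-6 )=21936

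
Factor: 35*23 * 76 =2^2*5^1 *7^1*19^1*23^1 = 61180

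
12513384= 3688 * 3393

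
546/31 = 17 + 19/31 = 17.61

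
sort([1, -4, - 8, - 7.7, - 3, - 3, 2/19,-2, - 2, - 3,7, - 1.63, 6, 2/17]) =[ - 8 ,  -  7.7, - 4,-3,-3, - 3,-2, - 2, - 1.63,2/19 , 2/17, 1, 6, 7]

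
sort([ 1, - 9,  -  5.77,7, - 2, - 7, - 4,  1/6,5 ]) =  [ - 9, - 7, - 5.77, - 4 , - 2,1/6,1,5,7] 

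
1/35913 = 1/35913 = 0.00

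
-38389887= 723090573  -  761480460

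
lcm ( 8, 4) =8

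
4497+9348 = 13845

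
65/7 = 65/7  =  9.29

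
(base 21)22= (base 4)230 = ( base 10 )44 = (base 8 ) 54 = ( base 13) 35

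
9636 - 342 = 9294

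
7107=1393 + 5714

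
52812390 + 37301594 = 90113984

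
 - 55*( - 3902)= 214610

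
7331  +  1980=9311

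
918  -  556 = 362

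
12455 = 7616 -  - 4839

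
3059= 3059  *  1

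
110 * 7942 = 873620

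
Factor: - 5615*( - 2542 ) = 14273330 = 2^1*5^1*31^1*41^1 * 1123^1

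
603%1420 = 603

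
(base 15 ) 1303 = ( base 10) 4053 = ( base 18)c93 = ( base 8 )7725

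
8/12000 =1/1500 = 0.00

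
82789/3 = 82789/3= 27596.33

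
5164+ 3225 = 8389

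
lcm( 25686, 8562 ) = 25686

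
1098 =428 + 670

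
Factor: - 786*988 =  - 776568 =- 2^3*3^1*13^1*19^1*131^1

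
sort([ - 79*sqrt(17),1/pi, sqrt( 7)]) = [- 79*sqrt( 17 ), 1/pi,sqrt(7)] 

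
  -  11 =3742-3753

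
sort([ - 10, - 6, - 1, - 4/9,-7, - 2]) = [ - 10, - 7, - 6, - 2, - 1, - 4/9 ]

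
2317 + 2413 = 4730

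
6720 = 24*280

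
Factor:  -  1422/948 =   -  3/2 = -2^( - 1) *3^1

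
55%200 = 55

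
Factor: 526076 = 2^2*131519^1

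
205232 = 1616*127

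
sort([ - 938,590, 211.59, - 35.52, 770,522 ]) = [ - 938,-35.52 , 211.59,522,590,  770]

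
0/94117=0 =0.00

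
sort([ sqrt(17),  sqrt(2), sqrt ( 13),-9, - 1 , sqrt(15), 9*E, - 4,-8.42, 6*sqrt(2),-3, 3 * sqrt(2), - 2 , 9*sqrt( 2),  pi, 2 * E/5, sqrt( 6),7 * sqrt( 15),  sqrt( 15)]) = [-9,-8.42, - 4 ,-3 ,- 2 , - 1,2*E/5, sqrt(2 ), sqrt(6), pi, sqrt (13),sqrt(15), sqrt(15),  sqrt( 17 ), 3* sqrt( 2 ), 6*sqrt(2), 9*sqrt(2), 9* E, 7 * sqrt(15 )]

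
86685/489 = 177+44/163 = 177.27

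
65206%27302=10602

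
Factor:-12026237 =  - 149^1*80713^1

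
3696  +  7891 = 11587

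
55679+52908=108587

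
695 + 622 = 1317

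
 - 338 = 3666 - 4004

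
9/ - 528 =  - 1 + 173/176 = - 0.02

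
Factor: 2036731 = 31^1 * 65701^1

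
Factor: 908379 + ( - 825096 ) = 83283 = 3^1 * 17^1*23^1*71^1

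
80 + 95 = 175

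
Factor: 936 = 2^3*3^2*13^1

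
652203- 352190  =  300013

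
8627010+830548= 9457558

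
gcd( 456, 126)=6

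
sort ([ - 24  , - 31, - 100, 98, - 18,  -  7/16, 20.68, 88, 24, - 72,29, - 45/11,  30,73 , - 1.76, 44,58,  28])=[ - 100, - 72, - 31, - 24, - 18, - 45/11, - 1.76, - 7/16, 20.68, 24,28,29, 30, 44, 58, 73,88,98]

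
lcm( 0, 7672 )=0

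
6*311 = 1866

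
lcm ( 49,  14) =98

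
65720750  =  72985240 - 7264490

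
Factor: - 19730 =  - 2^1*5^1 * 1973^1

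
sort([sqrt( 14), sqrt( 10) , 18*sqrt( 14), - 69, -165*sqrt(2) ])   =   [ - 165* sqrt(2),-69  ,  sqrt( 10),sqrt( 14), 18*sqrt( 14)]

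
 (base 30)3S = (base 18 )6a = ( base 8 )166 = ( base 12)9a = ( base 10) 118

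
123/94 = 123/94   =  1.31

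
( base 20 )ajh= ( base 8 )10455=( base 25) 70m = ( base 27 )60n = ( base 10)4397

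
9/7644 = 3/2548= 0.00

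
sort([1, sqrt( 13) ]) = [ 1 , sqrt( 13)]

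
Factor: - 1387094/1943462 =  - 37^( - 1)*43^1*127^2 * 26263^( - 1 ) = - 693547/971731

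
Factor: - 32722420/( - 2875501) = 2^2 * 5^1 *89^( - 1)*32309^( - 1)*1636121^1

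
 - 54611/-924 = 59 + 95/924=59.10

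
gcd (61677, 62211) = 267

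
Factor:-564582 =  - 2^1*3^1*73^1*1289^1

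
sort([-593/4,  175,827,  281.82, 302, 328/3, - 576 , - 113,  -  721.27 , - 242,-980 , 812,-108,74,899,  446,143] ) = [ - 980,-721.27, -576,-242, - 593/4, -113, - 108,74,328/3, 143,175 , 281.82,302,446,812, 827,899]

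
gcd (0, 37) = 37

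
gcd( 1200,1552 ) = 16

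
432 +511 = 943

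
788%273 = 242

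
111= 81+30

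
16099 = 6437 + 9662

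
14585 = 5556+9029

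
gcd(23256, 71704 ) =8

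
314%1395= 314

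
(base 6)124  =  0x34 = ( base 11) 48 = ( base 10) 52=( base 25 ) 22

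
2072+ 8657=10729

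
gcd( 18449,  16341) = 1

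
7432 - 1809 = 5623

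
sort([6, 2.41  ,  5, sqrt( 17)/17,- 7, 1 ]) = [-7 , sqrt( 17) /17, 1, 2.41, 5, 6 ] 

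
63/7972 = 63/7972 = 0.01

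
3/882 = 1/294= 0.00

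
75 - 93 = - 18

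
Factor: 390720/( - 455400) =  - 296/345= - 2^3*3^(-1 )*5^( - 1 )*23^( - 1 )*37^1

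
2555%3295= 2555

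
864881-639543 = 225338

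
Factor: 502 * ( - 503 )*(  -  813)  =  2^1*3^1*251^1 * 271^1 * 503^1 = 205287378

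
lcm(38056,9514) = 38056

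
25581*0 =0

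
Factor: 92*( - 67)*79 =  - 486956 = - 2^2*23^1*67^1 * 79^1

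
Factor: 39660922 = 2^1 * 7^1*29^1*97687^1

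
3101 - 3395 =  - 294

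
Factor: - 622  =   - 2^1*311^1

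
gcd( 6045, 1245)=15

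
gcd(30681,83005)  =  1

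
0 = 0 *31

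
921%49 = 39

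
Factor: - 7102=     -  2^1*53^1*67^1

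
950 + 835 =1785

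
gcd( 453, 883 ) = 1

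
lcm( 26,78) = 78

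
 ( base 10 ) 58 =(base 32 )1q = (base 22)2E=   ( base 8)72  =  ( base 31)1r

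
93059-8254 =84805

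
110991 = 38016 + 72975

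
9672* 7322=70818384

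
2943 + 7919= 10862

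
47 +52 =99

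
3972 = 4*993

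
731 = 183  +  548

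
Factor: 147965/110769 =3^( - 1)*5^1*101^1*293^1*36923^ ( - 1 ) 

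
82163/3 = 82163/3 = 27387.67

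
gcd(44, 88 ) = 44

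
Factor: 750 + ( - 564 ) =186=2^1*3^1* 31^1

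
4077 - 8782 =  - 4705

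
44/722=22/361 = 0.06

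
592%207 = 178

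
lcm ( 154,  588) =6468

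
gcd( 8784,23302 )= 122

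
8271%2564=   579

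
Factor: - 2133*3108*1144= - 2^5*3^4*7^1*11^1*13^1 * 37^1*79^1 = -7583992416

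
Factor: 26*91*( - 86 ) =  - 203476=- 2^2*7^1*13^2*43^1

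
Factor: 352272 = 2^4*3^1*41^1* 179^1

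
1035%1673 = 1035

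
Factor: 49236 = 2^2 * 3^1 *11^1 * 373^1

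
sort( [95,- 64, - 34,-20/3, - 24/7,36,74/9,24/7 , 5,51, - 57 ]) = [ -64, -57, - 34, - 20/3,-24/7, 24/7,5 , 74/9, 36,51, 95 ] 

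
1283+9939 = 11222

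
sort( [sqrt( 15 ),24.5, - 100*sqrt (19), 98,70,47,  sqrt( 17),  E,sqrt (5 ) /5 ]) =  [ - 100*  sqrt( 19), sqrt(5)/5,E,sqrt( 15 ),sqrt(17 ), 24.5, 47, 70, 98]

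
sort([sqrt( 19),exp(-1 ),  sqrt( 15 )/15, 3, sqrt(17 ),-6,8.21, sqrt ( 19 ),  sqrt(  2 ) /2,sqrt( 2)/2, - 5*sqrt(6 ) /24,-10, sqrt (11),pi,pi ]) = [-10, - 6, - 5 * sqrt( 6) /24, sqrt( 15 )/15,exp( - 1),sqrt(2)/2,sqrt (2)/2,  3,  pi, pi,sqrt(11), sqrt(17),sqrt(19 ), sqrt(19),8.21]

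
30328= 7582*4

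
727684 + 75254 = 802938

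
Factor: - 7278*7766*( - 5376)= 2^10 * 3^2*7^1*11^1 * 353^1* 1213^1  =  303856616448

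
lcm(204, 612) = 612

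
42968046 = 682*63003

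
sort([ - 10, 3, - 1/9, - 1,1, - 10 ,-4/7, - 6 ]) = [-10, - 10,  -  6, - 1 , - 4/7, - 1/9,1,3]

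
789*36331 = 28665159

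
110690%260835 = 110690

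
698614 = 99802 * 7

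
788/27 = 788/27 = 29.19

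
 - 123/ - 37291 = 123/37291 = 0.00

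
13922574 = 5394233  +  8528341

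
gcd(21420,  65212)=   476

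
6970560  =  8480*822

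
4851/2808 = 539/312 = 1.73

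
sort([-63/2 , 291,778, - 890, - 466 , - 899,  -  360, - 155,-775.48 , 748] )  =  [  -  899,  -  890, - 775.48, - 466, - 360, - 155, - 63/2,  291,748,778]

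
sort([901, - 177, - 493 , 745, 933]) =[- 493,-177, 745, 901 , 933 ] 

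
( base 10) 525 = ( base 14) 297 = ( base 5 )4100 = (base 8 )1015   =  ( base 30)HF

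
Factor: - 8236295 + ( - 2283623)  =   - 2^1*83^1*127^1*499^1 = - 10519918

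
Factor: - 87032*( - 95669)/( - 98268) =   -  2^1 * 3^( - 1 )*7^1*11^1 * 19^( - 1)*23^1*43^1*79^1*173^1*431^( - 1) = - 2081566102/24567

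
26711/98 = 272 + 55/98 = 272.56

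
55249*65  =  3591185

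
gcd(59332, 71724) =4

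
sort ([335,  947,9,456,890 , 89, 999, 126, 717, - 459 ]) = [ - 459,9,89, 126 , 335,456,717,890, 947,999]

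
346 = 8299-7953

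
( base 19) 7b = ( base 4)2100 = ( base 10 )144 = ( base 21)6i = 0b10010000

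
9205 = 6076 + 3129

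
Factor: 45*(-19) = -3^2*5^1*19^1 = - 855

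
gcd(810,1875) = 15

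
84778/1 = 84778 = 84778.00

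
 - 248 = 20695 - 20943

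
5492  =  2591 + 2901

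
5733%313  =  99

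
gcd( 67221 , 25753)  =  7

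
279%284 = 279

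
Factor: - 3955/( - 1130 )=2^( - 1)*7^1= 7/2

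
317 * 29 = 9193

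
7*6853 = 47971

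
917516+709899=1627415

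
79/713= 79/713 = 0.11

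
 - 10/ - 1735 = 2/347 = 0.01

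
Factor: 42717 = 3^1*29^1*491^1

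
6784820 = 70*96926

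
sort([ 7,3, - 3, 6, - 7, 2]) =[-7, - 3, 2 , 3,6,7]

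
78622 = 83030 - 4408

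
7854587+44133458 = 51988045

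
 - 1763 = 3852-5615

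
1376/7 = 1376/7 = 196.57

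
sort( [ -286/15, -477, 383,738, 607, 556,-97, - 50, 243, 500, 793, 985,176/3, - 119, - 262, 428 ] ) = [ - 477,-262,-119, - 97, - 50,-286/15, 176/3,243,383,428, 500, 556 , 607, 738, 793, 985 ] 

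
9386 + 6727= 16113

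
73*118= 8614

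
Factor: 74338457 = 74338457^1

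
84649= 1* 84649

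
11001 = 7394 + 3607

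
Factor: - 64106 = -2^1* 7^1*19^1*241^1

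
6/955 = 6/955= 0.01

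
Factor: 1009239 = 3^1* 7^1* 11^1*17^1*257^1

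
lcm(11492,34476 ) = 34476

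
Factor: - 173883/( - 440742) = 389/986 = 2^(  -  1)*17^( - 1)*29^( - 1)*389^1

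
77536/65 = 77536/65   =  1192.86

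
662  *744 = 492528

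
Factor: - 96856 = -2^3* 12107^1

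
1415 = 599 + 816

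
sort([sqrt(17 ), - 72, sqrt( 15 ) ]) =[ -72,  sqrt( 15 ), sqrt( 17)]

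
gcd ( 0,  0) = 0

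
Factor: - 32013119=  -  19^2*71^1*1249^1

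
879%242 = 153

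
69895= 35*1997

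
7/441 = 1/63 = 0.02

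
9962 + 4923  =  14885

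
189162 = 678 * 279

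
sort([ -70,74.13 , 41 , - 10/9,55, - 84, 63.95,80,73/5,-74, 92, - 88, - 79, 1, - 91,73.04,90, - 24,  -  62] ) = [ - 91, - 88, - 84, - 79, - 74, - 70,- 62, - 24, - 10/9, 1,73/5, 41, 55, 63.95,73.04, 74.13,80, 90,92]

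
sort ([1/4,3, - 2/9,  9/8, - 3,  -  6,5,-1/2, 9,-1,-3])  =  [ - 6,-3, - 3, - 1,  -  1/2,  -  2/9, 1/4,9/8,3,  5,9] 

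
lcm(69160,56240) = 5117840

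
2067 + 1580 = 3647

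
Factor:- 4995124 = - 2^2*1248781^1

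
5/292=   5/292 = 0.02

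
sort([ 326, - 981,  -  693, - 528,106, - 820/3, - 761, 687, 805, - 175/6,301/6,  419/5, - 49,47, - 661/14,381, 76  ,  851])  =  [  -  981,- 761, - 693, - 528 , - 820/3,-49, - 661/14, - 175/6,47, 301/6, 76 , 419/5,  106,326,  381,687, 805, 851 ]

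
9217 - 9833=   -  616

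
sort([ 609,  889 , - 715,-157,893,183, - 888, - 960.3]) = [ - 960.3,  -  888, - 715, - 157 , 183,609, 889,893] 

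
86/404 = 43/202 = 0.21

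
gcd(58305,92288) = 1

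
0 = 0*52615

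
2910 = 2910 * 1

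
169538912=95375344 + 74163568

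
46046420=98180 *469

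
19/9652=1/508 =0.00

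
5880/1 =5880 = 5880.00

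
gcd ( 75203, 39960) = 1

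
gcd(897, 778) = 1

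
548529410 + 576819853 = 1125349263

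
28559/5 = 5711 + 4/5 = 5711.80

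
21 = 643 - 622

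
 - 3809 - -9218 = 5409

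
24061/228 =105 + 121/228 = 105.53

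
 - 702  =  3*( - 234 )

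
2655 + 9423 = 12078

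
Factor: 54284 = 2^2 *41^1  *  331^1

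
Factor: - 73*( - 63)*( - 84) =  - 386316 = -  2^2*3^3*7^2*73^1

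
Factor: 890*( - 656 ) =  - 2^5 * 5^1 * 41^1*89^1 = -583840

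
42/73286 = 21/36643 = 0.00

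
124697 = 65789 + 58908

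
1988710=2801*710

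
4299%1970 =359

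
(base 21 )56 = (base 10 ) 111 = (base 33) 3c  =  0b1101111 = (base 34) 39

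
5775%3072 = 2703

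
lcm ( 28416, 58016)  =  1392384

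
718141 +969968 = 1688109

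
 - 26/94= - 13/47 = - 0.28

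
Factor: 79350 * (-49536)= - 2^8 *3^3* 5^2*23^2*43^1= - 3930681600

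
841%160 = 41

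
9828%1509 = 774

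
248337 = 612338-364001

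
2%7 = 2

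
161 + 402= 563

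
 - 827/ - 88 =827/88 = 9.40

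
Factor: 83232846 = 2^1*3^8  *6343^1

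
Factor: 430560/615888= 2^1*5^1*7^ ( - 1)*23^1*47^( - 1 ) = 230/329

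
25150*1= 25150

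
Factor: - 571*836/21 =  - 477356/21 =- 2^2*3^(-1 ) * 7^( - 1 )*11^1*19^1*571^1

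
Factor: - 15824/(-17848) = 86/97 = 2^1 * 43^1*97^( - 1 ) 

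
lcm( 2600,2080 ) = 10400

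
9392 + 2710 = 12102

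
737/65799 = 737/65799 = 0.01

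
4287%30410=4287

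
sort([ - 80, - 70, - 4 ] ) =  [ - 80, - 70,-4] 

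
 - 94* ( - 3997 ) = 375718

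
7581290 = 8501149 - 919859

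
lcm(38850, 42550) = 893550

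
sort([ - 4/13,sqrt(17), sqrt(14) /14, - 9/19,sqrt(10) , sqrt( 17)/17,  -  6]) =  [ - 6, - 9/19, - 4/13,sqrt ( 17 )/17,sqrt(14)/14, sqrt( 10),sqrt(17) ]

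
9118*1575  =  14360850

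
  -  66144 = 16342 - 82486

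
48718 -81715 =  -32997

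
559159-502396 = 56763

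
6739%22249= 6739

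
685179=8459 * 81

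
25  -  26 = -1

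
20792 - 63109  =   - 42317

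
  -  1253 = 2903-4156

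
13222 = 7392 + 5830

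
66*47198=3115068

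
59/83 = 59/83  =  0.71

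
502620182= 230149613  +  272470569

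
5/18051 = 5/18051 = 0.00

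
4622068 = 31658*146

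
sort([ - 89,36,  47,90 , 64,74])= [ - 89,36,47, 64, 74, 90]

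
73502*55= 4042610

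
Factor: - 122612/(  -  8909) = 812/59 = 2^2 * 7^1*29^1*59^( - 1)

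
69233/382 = 181 + 91/382 = 181.24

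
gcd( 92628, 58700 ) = 4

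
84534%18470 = 10654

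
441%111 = 108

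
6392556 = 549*11644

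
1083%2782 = 1083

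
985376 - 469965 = 515411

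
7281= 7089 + 192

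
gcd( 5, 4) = 1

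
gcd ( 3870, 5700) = 30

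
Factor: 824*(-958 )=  - 789392 = - 2^4*103^1*479^1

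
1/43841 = 1/43841 = 0.00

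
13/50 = 13/50= 0.26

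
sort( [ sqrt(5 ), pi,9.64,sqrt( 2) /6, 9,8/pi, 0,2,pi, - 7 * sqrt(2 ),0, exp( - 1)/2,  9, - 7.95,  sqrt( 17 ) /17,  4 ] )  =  [ - 7*sqrt(2),-7.95,0,0,exp( - 1)/2, sqrt( 2 )/6,sqrt(17 )/17,2,  sqrt(5),8/pi, pi,pi , 4,9, 9,9.64 ]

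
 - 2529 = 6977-9506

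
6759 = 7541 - 782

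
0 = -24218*0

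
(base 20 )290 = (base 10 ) 980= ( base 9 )1308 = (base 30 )12K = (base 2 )1111010100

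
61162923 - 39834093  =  21328830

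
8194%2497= 703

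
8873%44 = 29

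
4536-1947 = 2589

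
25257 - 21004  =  4253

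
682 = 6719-6037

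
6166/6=1027 + 2/3 =1027.67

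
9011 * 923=8317153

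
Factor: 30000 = 2^4*3^1*5^4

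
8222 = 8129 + 93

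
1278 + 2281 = 3559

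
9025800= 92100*98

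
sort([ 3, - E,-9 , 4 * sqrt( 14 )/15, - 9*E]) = [-9*E, - 9,-E,4*sqrt( 14 )/15 , 3 ] 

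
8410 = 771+7639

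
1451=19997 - 18546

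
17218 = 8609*2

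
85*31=2635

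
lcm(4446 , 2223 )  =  4446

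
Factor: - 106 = - 2^1*53^1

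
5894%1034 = 724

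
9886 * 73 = 721678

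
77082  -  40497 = 36585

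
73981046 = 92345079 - 18364033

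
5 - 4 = 1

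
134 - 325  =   - 191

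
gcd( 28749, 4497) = 3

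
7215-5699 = 1516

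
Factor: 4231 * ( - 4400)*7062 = -2^5*3^1*5^2 * 11^2*107^1*4231^1  =  - 131469016800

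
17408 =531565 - 514157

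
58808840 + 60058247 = 118867087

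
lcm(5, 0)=0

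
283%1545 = 283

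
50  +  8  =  58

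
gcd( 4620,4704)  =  84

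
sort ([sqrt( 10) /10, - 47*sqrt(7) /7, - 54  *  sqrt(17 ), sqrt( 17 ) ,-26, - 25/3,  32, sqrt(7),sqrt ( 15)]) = [ - 54*sqrt( 17 ),-26,-47*sqrt( 7) /7,-25/3,sqrt (10 )/10,  sqrt (7), sqrt( 15),  sqrt(17), 32]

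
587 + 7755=8342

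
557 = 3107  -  2550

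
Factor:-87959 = - 87959^1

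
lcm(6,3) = 6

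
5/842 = 5/842 = 0.01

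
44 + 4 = 48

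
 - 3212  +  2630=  - 582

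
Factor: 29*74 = 2^1 * 29^1*37^1 = 2146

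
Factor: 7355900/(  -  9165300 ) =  - 73559/91653 =- 3^ ( - 1 )*17^1*137^( - 1 )*223^( - 1 )*4327^1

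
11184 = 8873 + 2311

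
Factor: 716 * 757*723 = 2^2*3^1*179^1 * 241^1*757^1 = 391874676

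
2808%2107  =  701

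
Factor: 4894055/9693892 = 2^( - 2)*5^1*13^( -1)*23^1 * 277^( -1)*673^( - 1 )*42557^1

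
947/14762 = 947/14762 = 0.06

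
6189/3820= 1+2369/3820  =  1.62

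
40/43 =40/43 = 0.93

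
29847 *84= 2507148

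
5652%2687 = 278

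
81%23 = 12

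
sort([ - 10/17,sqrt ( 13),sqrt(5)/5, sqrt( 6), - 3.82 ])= [ - 3.82, - 10/17,sqrt( 5 ) /5 , sqrt(6),sqrt( 13 ) ]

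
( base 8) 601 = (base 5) 3020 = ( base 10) 385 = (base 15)1aa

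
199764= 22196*9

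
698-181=517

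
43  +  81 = 124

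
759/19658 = 759/19658 = 0.04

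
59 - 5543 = - 5484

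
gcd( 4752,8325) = 9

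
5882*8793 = 51720426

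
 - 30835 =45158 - 75993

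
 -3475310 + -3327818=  - 6803128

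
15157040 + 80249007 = 95406047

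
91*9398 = 855218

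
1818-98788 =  - 96970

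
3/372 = 1/124=0.01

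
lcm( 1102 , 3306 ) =3306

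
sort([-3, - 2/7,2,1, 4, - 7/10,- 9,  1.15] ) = [-9,  -  3, - 7/10,- 2/7,1,1.15, 2 , 4]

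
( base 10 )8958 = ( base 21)k6c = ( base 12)5226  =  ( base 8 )21376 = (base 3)110021210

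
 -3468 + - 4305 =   -  7773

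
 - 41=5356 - 5397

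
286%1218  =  286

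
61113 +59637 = 120750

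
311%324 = 311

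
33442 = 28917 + 4525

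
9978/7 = 1425 + 3/7 = 1425.43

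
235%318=235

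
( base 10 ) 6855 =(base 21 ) fb9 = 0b1101011000111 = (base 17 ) 16C4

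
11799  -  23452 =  - 11653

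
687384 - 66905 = 620479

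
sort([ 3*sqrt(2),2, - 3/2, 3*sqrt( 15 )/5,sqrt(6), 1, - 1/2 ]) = [-3/2,-1/2,1,2, 3*sqrt(15 )/5, sqrt(6), 3*sqrt( 2)]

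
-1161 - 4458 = -5619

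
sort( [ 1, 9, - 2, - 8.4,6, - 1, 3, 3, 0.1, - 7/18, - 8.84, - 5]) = [ - 8.84,-8.4,  -  5, - 2 , - 1,-7/18, 0.1, 1, 3,3,6,9 ] 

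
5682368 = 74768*76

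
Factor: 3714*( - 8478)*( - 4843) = 152492955156 = 2^2 * 3^4*29^1*157^1*167^1* 619^1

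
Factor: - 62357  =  -127^1*491^1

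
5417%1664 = 425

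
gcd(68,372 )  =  4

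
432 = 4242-3810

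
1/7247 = 1/7247 = 0.00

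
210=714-504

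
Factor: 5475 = 3^1 * 5^2 * 73^1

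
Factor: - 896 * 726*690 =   -  448842240 =- 2^9*3^2*5^1 * 7^1*11^2*23^1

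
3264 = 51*64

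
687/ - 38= - 687/38 = - 18.08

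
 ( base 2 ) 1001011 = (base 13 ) 5A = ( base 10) 75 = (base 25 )30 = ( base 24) 33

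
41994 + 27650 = 69644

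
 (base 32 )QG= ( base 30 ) S8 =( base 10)848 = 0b1101010000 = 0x350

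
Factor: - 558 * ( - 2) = 2^2 * 3^2*31^1 = 1116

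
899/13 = 69 + 2/13 = 69.15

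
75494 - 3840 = 71654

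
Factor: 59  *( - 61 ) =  - 59^1*61^1 = - 3599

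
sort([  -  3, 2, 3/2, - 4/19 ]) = [ -3, - 4/19,3/2,2]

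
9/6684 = 3/2228 = 0.00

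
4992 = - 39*(  -  128 ) 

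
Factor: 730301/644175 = 3^ (  -  2)*5^( - 2 ) * 7^(  -  1)*11^1*13^1*409^(  -  1) * 5107^1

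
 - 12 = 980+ - 992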